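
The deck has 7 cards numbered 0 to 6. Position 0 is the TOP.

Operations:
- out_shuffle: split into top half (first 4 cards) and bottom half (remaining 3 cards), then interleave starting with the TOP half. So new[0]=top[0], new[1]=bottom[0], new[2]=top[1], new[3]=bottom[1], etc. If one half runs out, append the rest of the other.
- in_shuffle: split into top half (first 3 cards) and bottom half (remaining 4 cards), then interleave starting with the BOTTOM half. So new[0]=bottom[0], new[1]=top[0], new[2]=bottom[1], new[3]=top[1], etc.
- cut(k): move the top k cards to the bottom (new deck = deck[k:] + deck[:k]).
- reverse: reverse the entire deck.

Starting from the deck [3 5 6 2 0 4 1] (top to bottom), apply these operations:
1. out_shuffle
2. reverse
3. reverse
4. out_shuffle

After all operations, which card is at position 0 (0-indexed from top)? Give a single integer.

After op 1 (out_shuffle): [3 0 5 4 6 1 2]
After op 2 (reverse): [2 1 6 4 5 0 3]
After op 3 (reverse): [3 0 5 4 6 1 2]
After op 4 (out_shuffle): [3 6 0 1 5 2 4]
Position 0: card 3.

Answer: 3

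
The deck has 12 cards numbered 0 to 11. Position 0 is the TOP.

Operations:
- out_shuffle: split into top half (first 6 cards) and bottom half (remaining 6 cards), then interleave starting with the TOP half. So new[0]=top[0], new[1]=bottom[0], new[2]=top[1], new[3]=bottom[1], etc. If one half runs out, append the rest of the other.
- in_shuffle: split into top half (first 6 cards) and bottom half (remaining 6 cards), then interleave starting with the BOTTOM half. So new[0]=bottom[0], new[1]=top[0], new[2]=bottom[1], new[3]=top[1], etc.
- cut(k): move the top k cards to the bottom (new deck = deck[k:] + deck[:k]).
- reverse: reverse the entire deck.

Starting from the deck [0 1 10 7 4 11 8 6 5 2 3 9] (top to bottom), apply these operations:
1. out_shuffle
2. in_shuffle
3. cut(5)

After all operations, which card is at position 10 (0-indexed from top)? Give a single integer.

Answer: 8

Derivation:
After op 1 (out_shuffle): [0 8 1 6 10 5 7 2 4 3 11 9]
After op 2 (in_shuffle): [7 0 2 8 4 1 3 6 11 10 9 5]
After op 3 (cut(5)): [1 3 6 11 10 9 5 7 0 2 8 4]
Position 10: card 8.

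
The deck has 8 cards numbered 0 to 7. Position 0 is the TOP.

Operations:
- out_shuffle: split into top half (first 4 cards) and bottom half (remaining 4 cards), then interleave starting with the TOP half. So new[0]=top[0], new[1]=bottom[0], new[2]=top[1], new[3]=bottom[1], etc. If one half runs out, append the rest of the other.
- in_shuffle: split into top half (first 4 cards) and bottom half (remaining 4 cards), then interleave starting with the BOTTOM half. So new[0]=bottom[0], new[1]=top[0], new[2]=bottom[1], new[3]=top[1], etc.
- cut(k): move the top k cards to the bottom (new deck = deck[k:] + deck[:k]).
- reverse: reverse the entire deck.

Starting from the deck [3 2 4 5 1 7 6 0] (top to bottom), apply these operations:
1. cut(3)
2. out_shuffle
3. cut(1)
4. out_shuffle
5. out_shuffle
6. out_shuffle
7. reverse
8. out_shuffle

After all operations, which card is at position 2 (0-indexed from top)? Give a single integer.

Answer: 4

Derivation:
After op 1 (cut(3)): [5 1 7 6 0 3 2 4]
After op 2 (out_shuffle): [5 0 1 3 7 2 6 4]
After op 3 (cut(1)): [0 1 3 7 2 6 4 5]
After op 4 (out_shuffle): [0 2 1 6 3 4 7 5]
After op 5 (out_shuffle): [0 3 2 4 1 7 6 5]
After op 6 (out_shuffle): [0 1 3 7 2 6 4 5]
After op 7 (reverse): [5 4 6 2 7 3 1 0]
After op 8 (out_shuffle): [5 7 4 3 6 1 2 0]
Position 2: card 4.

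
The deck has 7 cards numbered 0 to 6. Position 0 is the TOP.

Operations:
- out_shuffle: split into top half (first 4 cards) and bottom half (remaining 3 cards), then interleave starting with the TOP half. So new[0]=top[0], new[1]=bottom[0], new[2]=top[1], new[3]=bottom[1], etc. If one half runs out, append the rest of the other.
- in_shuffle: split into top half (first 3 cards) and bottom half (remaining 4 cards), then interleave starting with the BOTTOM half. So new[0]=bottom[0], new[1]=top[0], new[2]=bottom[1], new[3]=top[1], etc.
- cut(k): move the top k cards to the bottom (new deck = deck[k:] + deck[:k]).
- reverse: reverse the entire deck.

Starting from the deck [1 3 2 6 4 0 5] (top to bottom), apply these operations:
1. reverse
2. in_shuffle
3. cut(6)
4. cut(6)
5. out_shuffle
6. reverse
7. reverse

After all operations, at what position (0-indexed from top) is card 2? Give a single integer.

After op 1 (reverse): [5 0 4 6 2 3 1]
After op 2 (in_shuffle): [6 5 2 0 3 4 1]
After op 3 (cut(6)): [1 6 5 2 0 3 4]
After op 4 (cut(6)): [4 1 6 5 2 0 3]
After op 5 (out_shuffle): [4 2 1 0 6 3 5]
After op 6 (reverse): [5 3 6 0 1 2 4]
After op 7 (reverse): [4 2 1 0 6 3 5]
Card 2 is at position 1.

Answer: 1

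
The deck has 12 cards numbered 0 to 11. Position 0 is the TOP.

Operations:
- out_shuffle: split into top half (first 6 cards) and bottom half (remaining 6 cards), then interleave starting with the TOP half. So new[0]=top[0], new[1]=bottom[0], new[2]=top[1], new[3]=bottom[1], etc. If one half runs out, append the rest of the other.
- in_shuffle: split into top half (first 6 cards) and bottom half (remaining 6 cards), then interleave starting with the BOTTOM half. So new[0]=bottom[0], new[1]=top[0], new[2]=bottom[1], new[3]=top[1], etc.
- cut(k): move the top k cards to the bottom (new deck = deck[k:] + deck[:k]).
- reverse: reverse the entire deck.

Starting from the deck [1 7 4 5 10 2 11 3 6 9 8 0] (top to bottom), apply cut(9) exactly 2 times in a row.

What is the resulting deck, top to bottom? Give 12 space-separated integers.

After op 1 (cut(9)): [9 8 0 1 7 4 5 10 2 11 3 6]
After op 2 (cut(9)): [11 3 6 9 8 0 1 7 4 5 10 2]

Answer: 11 3 6 9 8 0 1 7 4 5 10 2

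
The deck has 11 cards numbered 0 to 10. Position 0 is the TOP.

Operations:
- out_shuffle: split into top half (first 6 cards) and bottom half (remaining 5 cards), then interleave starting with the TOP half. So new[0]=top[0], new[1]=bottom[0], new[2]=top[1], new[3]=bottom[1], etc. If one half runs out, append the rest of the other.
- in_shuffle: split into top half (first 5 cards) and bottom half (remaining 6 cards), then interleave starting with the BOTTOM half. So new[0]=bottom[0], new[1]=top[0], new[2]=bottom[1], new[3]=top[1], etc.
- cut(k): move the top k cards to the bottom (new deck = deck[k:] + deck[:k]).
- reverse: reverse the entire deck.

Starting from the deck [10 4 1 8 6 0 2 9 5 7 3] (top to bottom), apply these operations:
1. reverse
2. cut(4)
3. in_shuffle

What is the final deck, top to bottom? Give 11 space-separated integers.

After op 1 (reverse): [3 7 5 9 2 0 6 8 1 4 10]
After op 2 (cut(4)): [2 0 6 8 1 4 10 3 7 5 9]
After op 3 (in_shuffle): [4 2 10 0 3 6 7 8 5 1 9]

Answer: 4 2 10 0 3 6 7 8 5 1 9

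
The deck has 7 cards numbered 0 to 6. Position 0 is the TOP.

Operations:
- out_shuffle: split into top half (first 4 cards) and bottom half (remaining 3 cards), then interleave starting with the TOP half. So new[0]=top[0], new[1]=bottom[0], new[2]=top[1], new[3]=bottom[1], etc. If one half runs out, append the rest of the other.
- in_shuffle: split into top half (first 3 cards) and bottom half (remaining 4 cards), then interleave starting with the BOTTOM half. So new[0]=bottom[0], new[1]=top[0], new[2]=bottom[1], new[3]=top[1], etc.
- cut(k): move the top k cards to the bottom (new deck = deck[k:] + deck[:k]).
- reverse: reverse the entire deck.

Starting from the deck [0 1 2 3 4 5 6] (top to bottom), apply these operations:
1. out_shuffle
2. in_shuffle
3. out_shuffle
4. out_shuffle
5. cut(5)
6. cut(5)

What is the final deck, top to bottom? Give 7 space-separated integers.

Answer: 3 0 4 1 5 2 6

Derivation:
After op 1 (out_shuffle): [0 4 1 5 2 6 3]
After op 2 (in_shuffle): [5 0 2 4 6 1 3]
After op 3 (out_shuffle): [5 6 0 1 2 3 4]
After op 4 (out_shuffle): [5 2 6 3 0 4 1]
After op 5 (cut(5)): [4 1 5 2 6 3 0]
After op 6 (cut(5)): [3 0 4 1 5 2 6]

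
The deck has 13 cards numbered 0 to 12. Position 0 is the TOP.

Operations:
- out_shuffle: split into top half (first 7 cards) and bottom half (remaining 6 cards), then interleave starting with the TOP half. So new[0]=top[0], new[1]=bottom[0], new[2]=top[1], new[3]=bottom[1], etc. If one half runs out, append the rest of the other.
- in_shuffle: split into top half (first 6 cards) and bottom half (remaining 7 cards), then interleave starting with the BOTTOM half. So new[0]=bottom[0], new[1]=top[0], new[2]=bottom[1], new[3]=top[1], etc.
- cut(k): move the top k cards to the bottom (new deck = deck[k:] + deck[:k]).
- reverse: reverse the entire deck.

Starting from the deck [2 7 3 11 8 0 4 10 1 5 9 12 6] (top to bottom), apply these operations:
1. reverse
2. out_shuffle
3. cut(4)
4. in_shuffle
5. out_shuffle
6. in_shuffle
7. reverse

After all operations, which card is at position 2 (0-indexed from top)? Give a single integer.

Answer: 8

Derivation:
After op 1 (reverse): [6 12 9 5 1 10 4 0 8 11 3 7 2]
After op 2 (out_shuffle): [6 0 12 8 9 11 5 3 1 7 10 2 4]
After op 3 (cut(4)): [9 11 5 3 1 7 10 2 4 6 0 12 8]
After op 4 (in_shuffle): [10 9 2 11 4 5 6 3 0 1 12 7 8]
After op 5 (out_shuffle): [10 3 9 0 2 1 11 12 4 7 5 8 6]
After op 6 (in_shuffle): [11 10 12 3 4 9 7 0 5 2 8 1 6]
After op 7 (reverse): [6 1 8 2 5 0 7 9 4 3 12 10 11]
Position 2: card 8.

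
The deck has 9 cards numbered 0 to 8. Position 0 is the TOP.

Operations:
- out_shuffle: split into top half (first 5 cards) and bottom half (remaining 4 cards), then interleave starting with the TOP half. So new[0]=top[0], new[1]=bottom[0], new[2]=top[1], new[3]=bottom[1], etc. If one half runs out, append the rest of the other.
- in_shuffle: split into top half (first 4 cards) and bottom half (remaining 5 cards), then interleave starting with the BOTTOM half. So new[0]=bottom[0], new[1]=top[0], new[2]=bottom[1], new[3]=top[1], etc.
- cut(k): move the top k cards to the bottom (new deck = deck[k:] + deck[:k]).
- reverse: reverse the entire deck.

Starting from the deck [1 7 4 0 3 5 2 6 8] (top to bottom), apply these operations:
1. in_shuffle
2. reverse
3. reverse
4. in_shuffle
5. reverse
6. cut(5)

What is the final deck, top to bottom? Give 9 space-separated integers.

Answer: 1 4 3 2 8 7 0 5 6

Derivation:
After op 1 (in_shuffle): [3 1 5 7 2 4 6 0 8]
After op 2 (reverse): [8 0 6 4 2 7 5 1 3]
After op 3 (reverse): [3 1 5 7 2 4 6 0 8]
After op 4 (in_shuffle): [2 3 4 1 6 5 0 7 8]
After op 5 (reverse): [8 7 0 5 6 1 4 3 2]
After op 6 (cut(5)): [1 4 3 2 8 7 0 5 6]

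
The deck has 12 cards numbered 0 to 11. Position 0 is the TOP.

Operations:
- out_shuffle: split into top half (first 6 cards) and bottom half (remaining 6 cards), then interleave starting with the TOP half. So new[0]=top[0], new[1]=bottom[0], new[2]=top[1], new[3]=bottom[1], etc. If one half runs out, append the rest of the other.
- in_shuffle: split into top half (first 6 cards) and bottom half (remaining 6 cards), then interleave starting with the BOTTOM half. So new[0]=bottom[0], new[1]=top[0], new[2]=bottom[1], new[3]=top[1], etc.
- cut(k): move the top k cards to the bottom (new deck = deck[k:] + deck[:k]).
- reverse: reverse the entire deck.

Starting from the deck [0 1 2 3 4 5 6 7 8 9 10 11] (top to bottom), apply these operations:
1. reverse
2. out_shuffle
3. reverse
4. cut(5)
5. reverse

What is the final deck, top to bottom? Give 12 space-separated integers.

After op 1 (reverse): [11 10 9 8 7 6 5 4 3 2 1 0]
After op 2 (out_shuffle): [11 5 10 4 9 3 8 2 7 1 6 0]
After op 3 (reverse): [0 6 1 7 2 8 3 9 4 10 5 11]
After op 4 (cut(5)): [8 3 9 4 10 5 11 0 6 1 7 2]
After op 5 (reverse): [2 7 1 6 0 11 5 10 4 9 3 8]

Answer: 2 7 1 6 0 11 5 10 4 9 3 8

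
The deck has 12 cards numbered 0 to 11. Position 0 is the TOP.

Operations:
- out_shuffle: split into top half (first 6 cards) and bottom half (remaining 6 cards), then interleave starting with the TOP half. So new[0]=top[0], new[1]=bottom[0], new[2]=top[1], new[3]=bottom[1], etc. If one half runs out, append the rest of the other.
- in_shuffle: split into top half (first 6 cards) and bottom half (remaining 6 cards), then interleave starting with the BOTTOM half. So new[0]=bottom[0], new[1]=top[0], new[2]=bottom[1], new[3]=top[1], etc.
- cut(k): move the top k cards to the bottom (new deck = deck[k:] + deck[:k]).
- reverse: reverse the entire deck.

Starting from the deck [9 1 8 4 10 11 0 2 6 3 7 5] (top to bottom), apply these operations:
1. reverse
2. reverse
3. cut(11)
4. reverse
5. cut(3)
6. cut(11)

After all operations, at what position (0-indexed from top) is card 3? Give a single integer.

Answer: 11

Derivation:
After op 1 (reverse): [5 7 3 6 2 0 11 10 4 8 1 9]
After op 2 (reverse): [9 1 8 4 10 11 0 2 6 3 7 5]
After op 3 (cut(11)): [5 9 1 8 4 10 11 0 2 6 3 7]
After op 4 (reverse): [7 3 6 2 0 11 10 4 8 1 9 5]
After op 5 (cut(3)): [2 0 11 10 4 8 1 9 5 7 3 6]
After op 6 (cut(11)): [6 2 0 11 10 4 8 1 9 5 7 3]
Card 3 is at position 11.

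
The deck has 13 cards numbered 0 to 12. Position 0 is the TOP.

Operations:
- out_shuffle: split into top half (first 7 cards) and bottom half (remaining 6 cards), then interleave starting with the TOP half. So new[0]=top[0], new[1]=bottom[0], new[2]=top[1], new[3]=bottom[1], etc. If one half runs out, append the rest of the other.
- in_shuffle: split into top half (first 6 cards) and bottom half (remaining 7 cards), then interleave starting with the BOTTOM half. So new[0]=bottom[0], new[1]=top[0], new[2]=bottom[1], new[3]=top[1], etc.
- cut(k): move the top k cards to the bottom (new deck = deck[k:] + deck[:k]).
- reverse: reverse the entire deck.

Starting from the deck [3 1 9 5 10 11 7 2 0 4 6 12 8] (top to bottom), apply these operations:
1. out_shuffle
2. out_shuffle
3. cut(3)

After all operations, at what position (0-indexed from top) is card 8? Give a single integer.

After op 1 (out_shuffle): [3 2 1 0 9 4 5 6 10 12 11 8 7]
After op 2 (out_shuffle): [3 6 2 10 1 12 0 11 9 8 4 7 5]
After op 3 (cut(3)): [10 1 12 0 11 9 8 4 7 5 3 6 2]
Card 8 is at position 6.

Answer: 6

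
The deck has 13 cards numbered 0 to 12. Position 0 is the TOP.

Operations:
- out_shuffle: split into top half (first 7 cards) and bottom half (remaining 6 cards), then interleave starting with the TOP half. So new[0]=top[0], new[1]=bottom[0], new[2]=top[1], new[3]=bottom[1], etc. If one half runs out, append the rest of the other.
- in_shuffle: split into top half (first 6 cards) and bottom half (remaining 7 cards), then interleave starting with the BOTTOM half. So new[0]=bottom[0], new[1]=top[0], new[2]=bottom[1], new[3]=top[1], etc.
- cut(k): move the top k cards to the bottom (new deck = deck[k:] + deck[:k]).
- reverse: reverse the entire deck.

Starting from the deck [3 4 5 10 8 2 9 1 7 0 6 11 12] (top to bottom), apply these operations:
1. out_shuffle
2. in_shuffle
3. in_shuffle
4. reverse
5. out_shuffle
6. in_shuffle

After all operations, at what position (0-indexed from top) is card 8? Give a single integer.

After op 1 (out_shuffle): [3 1 4 7 5 0 10 6 8 11 2 12 9]
After op 2 (in_shuffle): [10 3 6 1 8 4 11 7 2 5 12 0 9]
After op 3 (in_shuffle): [11 10 7 3 2 6 5 1 12 8 0 4 9]
After op 4 (reverse): [9 4 0 8 12 1 5 6 2 3 7 10 11]
After op 5 (out_shuffle): [9 6 4 2 0 3 8 7 12 10 1 11 5]
After op 6 (in_shuffle): [8 9 7 6 12 4 10 2 1 0 11 3 5]
Card 8 is at position 0.

Answer: 0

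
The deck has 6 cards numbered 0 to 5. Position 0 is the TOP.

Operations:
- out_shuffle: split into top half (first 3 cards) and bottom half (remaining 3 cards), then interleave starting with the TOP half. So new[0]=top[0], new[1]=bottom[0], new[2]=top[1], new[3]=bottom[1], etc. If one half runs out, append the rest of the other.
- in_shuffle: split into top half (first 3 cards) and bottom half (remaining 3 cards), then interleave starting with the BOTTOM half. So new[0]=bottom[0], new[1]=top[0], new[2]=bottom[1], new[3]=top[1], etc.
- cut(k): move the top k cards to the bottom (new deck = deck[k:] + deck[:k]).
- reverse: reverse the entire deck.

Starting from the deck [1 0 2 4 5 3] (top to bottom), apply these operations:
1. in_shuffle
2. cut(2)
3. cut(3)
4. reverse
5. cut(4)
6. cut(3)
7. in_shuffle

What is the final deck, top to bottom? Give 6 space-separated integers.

Answer: 4 0 2 5 3 1

Derivation:
After op 1 (in_shuffle): [4 1 5 0 3 2]
After op 2 (cut(2)): [5 0 3 2 4 1]
After op 3 (cut(3)): [2 4 1 5 0 3]
After op 4 (reverse): [3 0 5 1 4 2]
After op 5 (cut(4)): [4 2 3 0 5 1]
After op 6 (cut(3)): [0 5 1 4 2 3]
After op 7 (in_shuffle): [4 0 2 5 3 1]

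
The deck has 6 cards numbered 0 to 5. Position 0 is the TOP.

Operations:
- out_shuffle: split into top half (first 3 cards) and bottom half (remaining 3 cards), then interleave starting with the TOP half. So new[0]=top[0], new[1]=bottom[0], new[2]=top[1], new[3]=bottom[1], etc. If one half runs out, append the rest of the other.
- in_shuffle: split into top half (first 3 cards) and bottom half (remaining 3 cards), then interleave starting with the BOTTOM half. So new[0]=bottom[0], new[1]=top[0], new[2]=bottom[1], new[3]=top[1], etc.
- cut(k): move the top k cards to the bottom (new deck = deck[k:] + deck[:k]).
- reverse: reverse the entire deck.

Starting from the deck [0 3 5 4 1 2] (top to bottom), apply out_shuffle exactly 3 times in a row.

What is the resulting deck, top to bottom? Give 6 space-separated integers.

Answer: 0 5 1 3 4 2

Derivation:
After op 1 (out_shuffle): [0 4 3 1 5 2]
After op 2 (out_shuffle): [0 1 4 5 3 2]
After op 3 (out_shuffle): [0 5 1 3 4 2]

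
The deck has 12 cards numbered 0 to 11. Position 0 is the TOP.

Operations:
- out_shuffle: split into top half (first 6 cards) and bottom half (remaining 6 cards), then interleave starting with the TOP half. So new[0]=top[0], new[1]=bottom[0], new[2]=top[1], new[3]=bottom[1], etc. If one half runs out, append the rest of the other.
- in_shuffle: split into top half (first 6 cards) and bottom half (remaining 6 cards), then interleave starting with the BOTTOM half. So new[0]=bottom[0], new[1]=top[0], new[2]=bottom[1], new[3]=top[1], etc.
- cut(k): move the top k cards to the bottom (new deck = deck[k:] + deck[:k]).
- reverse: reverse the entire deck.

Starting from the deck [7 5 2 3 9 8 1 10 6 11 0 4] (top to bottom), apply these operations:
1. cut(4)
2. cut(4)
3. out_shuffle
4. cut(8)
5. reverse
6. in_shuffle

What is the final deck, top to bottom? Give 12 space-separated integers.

Answer: 2 8 6 4 10 9 5 0 1 3 7 11

Derivation:
After op 1 (cut(4)): [9 8 1 10 6 11 0 4 7 5 2 3]
After op 2 (cut(4)): [6 11 0 4 7 5 2 3 9 8 1 10]
After op 3 (out_shuffle): [6 2 11 3 0 9 4 8 7 1 5 10]
After op 4 (cut(8)): [7 1 5 10 6 2 11 3 0 9 4 8]
After op 5 (reverse): [8 4 9 0 3 11 2 6 10 5 1 7]
After op 6 (in_shuffle): [2 8 6 4 10 9 5 0 1 3 7 11]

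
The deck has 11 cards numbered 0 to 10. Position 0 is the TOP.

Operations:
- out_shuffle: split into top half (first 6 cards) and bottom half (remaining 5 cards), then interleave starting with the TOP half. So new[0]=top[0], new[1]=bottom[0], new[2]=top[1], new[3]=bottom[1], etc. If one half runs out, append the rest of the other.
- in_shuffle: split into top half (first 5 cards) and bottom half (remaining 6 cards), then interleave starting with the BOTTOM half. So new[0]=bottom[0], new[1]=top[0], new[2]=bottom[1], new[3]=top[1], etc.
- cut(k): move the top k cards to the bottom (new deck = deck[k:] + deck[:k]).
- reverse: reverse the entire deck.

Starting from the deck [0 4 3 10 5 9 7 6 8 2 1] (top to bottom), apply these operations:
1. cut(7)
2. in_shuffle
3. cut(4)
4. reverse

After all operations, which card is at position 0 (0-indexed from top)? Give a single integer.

Answer: 8

Derivation:
After op 1 (cut(7)): [6 8 2 1 0 4 3 10 5 9 7]
After op 2 (in_shuffle): [4 6 3 8 10 2 5 1 9 0 7]
After op 3 (cut(4)): [10 2 5 1 9 0 7 4 6 3 8]
After op 4 (reverse): [8 3 6 4 7 0 9 1 5 2 10]
Position 0: card 8.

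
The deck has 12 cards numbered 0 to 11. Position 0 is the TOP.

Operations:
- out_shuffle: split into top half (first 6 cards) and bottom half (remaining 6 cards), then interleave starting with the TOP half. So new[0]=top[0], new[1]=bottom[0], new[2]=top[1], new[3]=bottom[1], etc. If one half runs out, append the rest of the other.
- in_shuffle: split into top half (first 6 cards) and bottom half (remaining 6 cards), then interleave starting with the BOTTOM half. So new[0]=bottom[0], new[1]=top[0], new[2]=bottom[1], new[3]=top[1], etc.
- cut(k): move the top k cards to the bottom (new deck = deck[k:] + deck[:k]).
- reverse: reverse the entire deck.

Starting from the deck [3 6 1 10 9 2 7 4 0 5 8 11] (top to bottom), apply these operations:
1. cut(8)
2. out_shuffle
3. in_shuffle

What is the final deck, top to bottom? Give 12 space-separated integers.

Answer: 11 0 2 1 3 5 7 10 6 8 4 9

Derivation:
After op 1 (cut(8)): [0 5 8 11 3 6 1 10 9 2 7 4]
After op 2 (out_shuffle): [0 1 5 10 8 9 11 2 3 7 6 4]
After op 3 (in_shuffle): [11 0 2 1 3 5 7 10 6 8 4 9]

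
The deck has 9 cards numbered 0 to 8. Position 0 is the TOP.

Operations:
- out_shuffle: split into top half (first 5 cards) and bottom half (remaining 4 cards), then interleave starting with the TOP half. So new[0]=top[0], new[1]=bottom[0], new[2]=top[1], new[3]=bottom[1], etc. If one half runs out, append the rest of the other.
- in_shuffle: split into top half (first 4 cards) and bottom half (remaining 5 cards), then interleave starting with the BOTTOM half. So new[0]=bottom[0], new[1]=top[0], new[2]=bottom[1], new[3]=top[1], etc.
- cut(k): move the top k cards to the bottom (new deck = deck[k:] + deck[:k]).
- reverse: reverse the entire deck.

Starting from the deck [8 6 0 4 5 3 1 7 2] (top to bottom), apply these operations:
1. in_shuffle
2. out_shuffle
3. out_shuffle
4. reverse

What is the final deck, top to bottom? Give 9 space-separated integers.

Answer: 3 1 7 2 8 6 0 4 5

Derivation:
After op 1 (in_shuffle): [5 8 3 6 1 0 7 4 2]
After op 2 (out_shuffle): [5 0 8 7 3 4 6 2 1]
After op 3 (out_shuffle): [5 4 0 6 8 2 7 1 3]
After op 4 (reverse): [3 1 7 2 8 6 0 4 5]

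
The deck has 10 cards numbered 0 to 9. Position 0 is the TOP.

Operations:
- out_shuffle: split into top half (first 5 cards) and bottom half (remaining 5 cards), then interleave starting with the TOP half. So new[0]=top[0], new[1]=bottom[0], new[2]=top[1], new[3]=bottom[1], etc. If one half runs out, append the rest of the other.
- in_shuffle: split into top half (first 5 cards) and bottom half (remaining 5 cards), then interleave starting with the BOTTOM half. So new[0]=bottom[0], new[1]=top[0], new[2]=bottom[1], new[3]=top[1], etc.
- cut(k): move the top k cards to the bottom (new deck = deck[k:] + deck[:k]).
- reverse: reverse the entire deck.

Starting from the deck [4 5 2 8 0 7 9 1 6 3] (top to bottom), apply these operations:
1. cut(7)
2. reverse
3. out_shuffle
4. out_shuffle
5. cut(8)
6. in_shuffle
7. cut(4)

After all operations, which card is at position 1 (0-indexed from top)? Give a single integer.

After op 1 (cut(7)): [1 6 3 4 5 2 8 0 7 9]
After op 2 (reverse): [9 7 0 8 2 5 4 3 6 1]
After op 3 (out_shuffle): [9 5 7 4 0 3 8 6 2 1]
After op 4 (out_shuffle): [9 3 5 8 7 6 4 2 0 1]
After op 5 (cut(8)): [0 1 9 3 5 8 7 6 4 2]
After op 6 (in_shuffle): [8 0 7 1 6 9 4 3 2 5]
After op 7 (cut(4)): [6 9 4 3 2 5 8 0 7 1]
Position 1: card 9.

Answer: 9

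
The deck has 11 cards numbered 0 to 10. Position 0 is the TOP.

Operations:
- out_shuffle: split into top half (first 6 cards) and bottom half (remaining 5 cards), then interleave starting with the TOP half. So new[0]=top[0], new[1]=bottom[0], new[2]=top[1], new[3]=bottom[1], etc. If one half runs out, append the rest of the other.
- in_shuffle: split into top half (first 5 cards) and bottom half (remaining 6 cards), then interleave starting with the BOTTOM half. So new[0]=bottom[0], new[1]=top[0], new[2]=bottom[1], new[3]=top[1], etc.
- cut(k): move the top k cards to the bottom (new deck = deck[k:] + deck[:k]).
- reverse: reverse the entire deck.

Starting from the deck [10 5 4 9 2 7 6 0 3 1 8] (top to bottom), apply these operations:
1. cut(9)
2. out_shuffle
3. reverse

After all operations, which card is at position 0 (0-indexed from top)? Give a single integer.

After op 1 (cut(9)): [1 8 10 5 4 9 2 7 6 0 3]
After op 2 (out_shuffle): [1 2 8 7 10 6 5 0 4 3 9]
After op 3 (reverse): [9 3 4 0 5 6 10 7 8 2 1]
Position 0: card 9.

Answer: 9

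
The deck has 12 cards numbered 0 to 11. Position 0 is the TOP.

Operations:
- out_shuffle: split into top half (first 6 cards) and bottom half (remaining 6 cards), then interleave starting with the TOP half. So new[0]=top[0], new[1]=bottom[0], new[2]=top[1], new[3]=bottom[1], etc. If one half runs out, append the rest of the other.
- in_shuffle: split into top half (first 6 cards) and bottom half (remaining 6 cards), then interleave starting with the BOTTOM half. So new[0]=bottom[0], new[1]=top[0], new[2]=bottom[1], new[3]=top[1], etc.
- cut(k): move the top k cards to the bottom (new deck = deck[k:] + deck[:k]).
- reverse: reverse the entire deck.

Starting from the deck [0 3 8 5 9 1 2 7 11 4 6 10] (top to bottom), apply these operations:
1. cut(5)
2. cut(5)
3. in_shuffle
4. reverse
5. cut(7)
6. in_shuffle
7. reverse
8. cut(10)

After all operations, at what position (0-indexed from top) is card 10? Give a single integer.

Answer: 10

Derivation:
After op 1 (cut(5)): [1 2 7 11 4 6 10 0 3 8 5 9]
After op 2 (cut(5)): [6 10 0 3 8 5 9 1 2 7 11 4]
After op 3 (in_shuffle): [9 6 1 10 2 0 7 3 11 8 4 5]
After op 4 (reverse): [5 4 8 11 3 7 0 2 10 1 6 9]
After op 5 (cut(7)): [2 10 1 6 9 5 4 8 11 3 7 0]
After op 6 (in_shuffle): [4 2 8 10 11 1 3 6 7 9 0 5]
After op 7 (reverse): [5 0 9 7 6 3 1 11 10 8 2 4]
After op 8 (cut(10)): [2 4 5 0 9 7 6 3 1 11 10 8]
Card 10 is at position 10.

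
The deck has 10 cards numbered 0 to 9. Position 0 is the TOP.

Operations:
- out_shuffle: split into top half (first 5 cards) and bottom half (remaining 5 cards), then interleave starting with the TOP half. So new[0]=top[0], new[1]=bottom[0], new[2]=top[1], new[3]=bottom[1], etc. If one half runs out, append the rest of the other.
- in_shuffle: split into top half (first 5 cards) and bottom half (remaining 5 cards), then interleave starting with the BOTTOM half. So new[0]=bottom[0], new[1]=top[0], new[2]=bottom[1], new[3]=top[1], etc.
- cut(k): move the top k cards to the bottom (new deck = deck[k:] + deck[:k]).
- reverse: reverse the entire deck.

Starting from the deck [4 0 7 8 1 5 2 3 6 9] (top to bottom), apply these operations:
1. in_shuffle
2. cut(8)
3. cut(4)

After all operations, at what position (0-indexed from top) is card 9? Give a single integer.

Answer: 6

Derivation:
After op 1 (in_shuffle): [5 4 2 0 3 7 6 8 9 1]
After op 2 (cut(8)): [9 1 5 4 2 0 3 7 6 8]
After op 3 (cut(4)): [2 0 3 7 6 8 9 1 5 4]
Card 9 is at position 6.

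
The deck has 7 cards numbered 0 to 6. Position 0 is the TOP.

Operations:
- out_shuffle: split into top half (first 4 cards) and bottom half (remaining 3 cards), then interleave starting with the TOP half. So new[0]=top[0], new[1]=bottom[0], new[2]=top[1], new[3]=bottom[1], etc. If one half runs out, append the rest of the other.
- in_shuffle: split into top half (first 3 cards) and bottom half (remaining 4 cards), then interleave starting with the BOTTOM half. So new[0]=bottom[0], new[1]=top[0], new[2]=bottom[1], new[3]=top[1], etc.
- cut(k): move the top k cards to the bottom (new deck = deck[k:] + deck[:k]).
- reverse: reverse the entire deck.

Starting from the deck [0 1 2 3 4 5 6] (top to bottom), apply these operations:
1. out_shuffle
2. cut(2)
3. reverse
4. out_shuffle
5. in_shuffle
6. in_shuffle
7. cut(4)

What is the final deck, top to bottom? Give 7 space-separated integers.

After op 1 (out_shuffle): [0 4 1 5 2 6 3]
After op 2 (cut(2)): [1 5 2 6 3 0 4]
After op 3 (reverse): [4 0 3 6 2 5 1]
After op 4 (out_shuffle): [4 2 0 5 3 1 6]
After op 5 (in_shuffle): [5 4 3 2 1 0 6]
After op 6 (in_shuffle): [2 5 1 4 0 3 6]
After op 7 (cut(4)): [0 3 6 2 5 1 4]

Answer: 0 3 6 2 5 1 4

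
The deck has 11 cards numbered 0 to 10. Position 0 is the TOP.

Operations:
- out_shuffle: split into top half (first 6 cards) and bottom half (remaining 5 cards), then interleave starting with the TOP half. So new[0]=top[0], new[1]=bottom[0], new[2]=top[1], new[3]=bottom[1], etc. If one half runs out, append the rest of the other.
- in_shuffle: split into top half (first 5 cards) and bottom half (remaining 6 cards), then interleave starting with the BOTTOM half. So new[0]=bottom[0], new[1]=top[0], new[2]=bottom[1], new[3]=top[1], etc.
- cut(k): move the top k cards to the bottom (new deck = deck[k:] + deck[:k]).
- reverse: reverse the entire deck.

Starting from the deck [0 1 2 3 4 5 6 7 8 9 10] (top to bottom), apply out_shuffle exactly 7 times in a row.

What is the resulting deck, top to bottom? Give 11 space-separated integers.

Answer: 0 8 5 2 10 7 4 1 9 6 3

Derivation:
After op 1 (out_shuffle): [0 6 1 7 2 8 3 9 4 10 5]
After op 2 (out_shuffle): [0 3 6 9 1 4 7 10 2 5 8]
After op 3 (out_shuffle): [0 7 3 10 6 2 9 5 1 8 4]
After op 4 (out_shuffle): [0 9 7 5 3 1 10 8 6 4 2]
After op 5 (out_shuffle): [0 10 9 8 7 6 5 4 3 2 1]
After op 6 (out_shuffle): [0 5 10 4 9 3 8 2 7 1 6]
After op 7 (out_shuffle): [0 8 5 2 10 7 4 1 9 6 3]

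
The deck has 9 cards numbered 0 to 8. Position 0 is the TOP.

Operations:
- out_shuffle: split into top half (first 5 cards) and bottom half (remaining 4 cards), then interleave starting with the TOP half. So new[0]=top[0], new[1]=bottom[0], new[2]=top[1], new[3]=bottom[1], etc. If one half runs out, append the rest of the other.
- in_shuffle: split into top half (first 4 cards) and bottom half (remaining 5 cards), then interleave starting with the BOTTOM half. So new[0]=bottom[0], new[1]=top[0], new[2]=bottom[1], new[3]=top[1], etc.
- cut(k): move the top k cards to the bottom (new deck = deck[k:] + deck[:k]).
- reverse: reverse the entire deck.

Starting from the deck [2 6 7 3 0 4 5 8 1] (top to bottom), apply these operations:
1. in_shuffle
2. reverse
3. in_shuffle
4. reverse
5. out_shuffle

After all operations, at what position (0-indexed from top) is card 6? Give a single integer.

After op 1 (in_shuffle): [0 2 4 6 5 7 8 3 1]
After op 2 (reverse): [1 3 8 7 5 6 4 2 0]
After op 3 (in_shuffle): [5 1 6 3 4 8 2 7 0]
After op 4 (reverse): [0 7 2 8 4 3 6 1 5]
After op 5 (out_shuffle): [0 3 7 6 2 1 8 5 4]
Card 6 is at position 3.

Answer: 3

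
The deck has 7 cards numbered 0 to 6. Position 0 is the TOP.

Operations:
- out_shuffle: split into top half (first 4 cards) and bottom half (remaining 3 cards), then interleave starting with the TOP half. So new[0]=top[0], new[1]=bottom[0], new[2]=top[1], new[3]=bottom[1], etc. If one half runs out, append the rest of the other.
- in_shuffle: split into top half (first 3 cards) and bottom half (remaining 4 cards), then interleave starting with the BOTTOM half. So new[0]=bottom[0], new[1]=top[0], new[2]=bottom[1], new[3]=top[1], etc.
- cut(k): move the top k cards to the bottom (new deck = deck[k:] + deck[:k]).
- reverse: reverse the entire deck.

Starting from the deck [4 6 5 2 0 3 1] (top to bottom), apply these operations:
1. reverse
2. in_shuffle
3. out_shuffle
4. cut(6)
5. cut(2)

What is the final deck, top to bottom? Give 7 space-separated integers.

After op 1 (reverse): [1 3 0 2 5 6 4]
After op 2 (in_shuffle): [2 1 5 3 6 0 4]
After op 3 (out_shuffle): [2 6 1 0 5 4 3]
After op 4 (cut(6)): [3 2 6 1 0 5 4]
After op 5 (cut(2)): [6 1 0 5 4 3 2]

Answer: 6 1 0 5 4 3 2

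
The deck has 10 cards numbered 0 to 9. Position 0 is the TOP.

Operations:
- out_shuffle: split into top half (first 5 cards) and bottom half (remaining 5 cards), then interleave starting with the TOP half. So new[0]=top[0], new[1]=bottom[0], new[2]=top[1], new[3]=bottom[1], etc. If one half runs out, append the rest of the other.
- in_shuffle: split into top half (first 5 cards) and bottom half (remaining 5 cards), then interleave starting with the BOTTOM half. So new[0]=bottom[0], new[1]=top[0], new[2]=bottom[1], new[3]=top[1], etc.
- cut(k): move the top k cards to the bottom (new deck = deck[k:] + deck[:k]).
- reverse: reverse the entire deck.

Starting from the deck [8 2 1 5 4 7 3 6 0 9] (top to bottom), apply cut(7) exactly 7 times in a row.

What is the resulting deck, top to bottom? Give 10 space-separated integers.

After op 1 (cut(7)): [6 0 9 8 2 1 5 4 7 3]
After op 2 (cut(7)): [4 7 3 6 0 9 8 2 1 5]
After op 3 (cut(7)): [2 1 5 4 7 3 6 0 9 8]
After op 4 (cut(7)): [0 9 8 2 1 5 4 7 3 6]
After op 5 (cut(7)): [7 3 6 0 9 8 2 1 5 4]
After op 6 (cut(7)): [1 5 4 7 3 6 0 9 8 2]
After op 7 (cut(7)): [9 8 2 1 5 4 7 3 6 0]

Answer: 9 8 2 1 5 4 7 3 6 0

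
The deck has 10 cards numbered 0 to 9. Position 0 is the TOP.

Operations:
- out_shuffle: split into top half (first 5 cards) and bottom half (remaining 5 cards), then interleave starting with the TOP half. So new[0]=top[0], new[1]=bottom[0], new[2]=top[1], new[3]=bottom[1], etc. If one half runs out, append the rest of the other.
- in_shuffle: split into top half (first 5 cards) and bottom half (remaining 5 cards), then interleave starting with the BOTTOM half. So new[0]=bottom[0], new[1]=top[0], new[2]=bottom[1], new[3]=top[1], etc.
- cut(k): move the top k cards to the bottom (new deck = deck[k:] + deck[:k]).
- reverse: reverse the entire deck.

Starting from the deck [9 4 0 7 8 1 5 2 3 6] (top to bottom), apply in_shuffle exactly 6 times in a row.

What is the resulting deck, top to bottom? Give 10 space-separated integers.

After op 1 (in_shuffle): [1 9 5 4 2 0 3 7 6 8]
After op 2 (in_shuffle): [0 1 3 9 7 5 6 4 8 2]
After op 3 (in_shuffle): [5 0 6 1 4 3 8 9 2 7]
After op 4 (in_shuffle): [3 5 8 0 9 6 2 1 7 4]
After op 5 (in_shuffle): [6 3 2 5 1 8 7 0 4 9]
After op 6 (in_shuffle): [8 6 7 3 0 2 4 5 9 1]

Answer: 8 6 7 3 0 2 4 5 9 1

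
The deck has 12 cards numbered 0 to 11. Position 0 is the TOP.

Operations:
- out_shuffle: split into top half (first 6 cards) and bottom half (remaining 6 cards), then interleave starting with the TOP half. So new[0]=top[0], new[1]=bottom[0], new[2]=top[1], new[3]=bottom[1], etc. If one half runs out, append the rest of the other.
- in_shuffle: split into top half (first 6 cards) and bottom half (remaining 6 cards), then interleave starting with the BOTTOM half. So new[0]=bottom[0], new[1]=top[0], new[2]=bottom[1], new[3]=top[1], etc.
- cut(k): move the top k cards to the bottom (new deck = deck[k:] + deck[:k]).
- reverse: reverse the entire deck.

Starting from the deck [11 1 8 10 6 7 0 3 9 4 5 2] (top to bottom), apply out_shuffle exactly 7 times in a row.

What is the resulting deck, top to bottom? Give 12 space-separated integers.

Answer: 11 9 7 8 5 3 6 1 4 0 10 2

Derivation:
After op 1 (out_shuffle): [11 0 1 3 8 9 10 4 6 5 7 2]
After op 2 (out_shuffle): [11 10 0 4 1 6 3 5 8 7 9 2]
After op 3 (out_shuffle): [11 3 10 5 0 8 4 7 1 9 6 2]
After op 4 (out_shuffle): [11 4 3 7 10 1 5 9 0 6 8 2]
After op 5 (out_shuffle): [11 5 4 9 3 0 7 6 10 8 1 2]
After op 6 (out_shuffle): [11 7 5 6 4 10 9 8 3 1 0 2]
After op 7 (out_shuffle): [11 9 7 8 5 3 6 1 4 0 10 2]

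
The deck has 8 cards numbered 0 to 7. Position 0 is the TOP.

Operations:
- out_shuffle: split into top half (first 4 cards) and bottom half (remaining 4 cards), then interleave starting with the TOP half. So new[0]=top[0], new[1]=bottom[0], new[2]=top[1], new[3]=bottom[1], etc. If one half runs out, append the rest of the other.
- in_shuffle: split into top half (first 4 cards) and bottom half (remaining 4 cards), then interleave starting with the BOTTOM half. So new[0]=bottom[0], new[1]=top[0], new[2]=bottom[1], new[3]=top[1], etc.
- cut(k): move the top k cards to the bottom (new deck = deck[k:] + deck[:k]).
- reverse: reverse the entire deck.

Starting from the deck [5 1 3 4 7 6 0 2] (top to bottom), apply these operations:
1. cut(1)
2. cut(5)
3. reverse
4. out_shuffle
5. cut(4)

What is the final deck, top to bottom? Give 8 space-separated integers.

Answer: 4 2 3 0 6 1 7 5

Derivation:
After op 1 (cut(1)): [1 3 4 7 6 0 2 5]
After op 2 (cut(5)): [0 2 5 1 3 4 7 6]
After op 3 (reverse): [6 7 4 3 1 5 2 0]
After op 4 (out_shuffle): [6 1 7 5 4 2 3 0]
After op 5 (cut(4)): [4 2 3 0 6 1 7 5]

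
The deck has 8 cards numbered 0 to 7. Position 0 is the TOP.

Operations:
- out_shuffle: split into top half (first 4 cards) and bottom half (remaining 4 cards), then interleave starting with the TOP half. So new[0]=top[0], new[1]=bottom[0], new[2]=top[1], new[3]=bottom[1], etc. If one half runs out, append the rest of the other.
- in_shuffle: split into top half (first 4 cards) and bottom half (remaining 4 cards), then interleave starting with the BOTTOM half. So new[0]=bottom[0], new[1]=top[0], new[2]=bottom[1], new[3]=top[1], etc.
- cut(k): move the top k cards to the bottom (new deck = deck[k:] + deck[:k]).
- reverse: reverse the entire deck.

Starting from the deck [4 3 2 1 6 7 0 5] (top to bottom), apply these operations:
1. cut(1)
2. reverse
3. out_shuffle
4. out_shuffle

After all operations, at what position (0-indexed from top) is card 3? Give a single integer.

Answer: 7

Derivation:
After op 1 (cut(1)): [3 2 1 6 7 0 5 4]
After op 2 (reverse): [4 5 0 7 6 1 2 3]
After op 3 (out_shuffle): [4 6 5 1 0 2 7 3]
After op 4 (out_shuffle): [4 0 6 2 5 7 1 3]
Card 3 is at position 7.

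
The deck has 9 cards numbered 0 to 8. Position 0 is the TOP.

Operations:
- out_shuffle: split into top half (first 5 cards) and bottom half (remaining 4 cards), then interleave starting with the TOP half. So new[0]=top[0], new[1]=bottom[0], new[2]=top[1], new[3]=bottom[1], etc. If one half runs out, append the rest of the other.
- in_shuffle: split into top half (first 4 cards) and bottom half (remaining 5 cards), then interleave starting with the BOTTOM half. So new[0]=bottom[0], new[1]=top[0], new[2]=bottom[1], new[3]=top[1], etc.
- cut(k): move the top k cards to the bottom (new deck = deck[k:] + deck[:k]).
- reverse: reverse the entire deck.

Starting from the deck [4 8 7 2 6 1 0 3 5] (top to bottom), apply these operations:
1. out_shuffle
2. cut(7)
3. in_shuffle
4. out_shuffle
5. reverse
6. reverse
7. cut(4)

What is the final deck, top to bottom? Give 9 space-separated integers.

After op 1 (out_shuffle): [4 1 8 0 7 3 2 5 6]
After op 2 (cut(7)): [5 6 4 1 8 0 7 3 2]
After op 3 (in_shuffle): [8 5 0 6 7 4 3 1 2]
After op 4 (out_shuffle): [8 4 5 3 0 1 6 2 7]
After op 5 (reverse): [7 2 6 1 0 3 5 4 8]
After op 6 (reverse): [8 4 5 3 0 1 6 2 7]
After op 7 (cut(4)): [0 1 6 2 7 8 4 5 3]

Answer: 0 1 6 2 7 8 4 5 3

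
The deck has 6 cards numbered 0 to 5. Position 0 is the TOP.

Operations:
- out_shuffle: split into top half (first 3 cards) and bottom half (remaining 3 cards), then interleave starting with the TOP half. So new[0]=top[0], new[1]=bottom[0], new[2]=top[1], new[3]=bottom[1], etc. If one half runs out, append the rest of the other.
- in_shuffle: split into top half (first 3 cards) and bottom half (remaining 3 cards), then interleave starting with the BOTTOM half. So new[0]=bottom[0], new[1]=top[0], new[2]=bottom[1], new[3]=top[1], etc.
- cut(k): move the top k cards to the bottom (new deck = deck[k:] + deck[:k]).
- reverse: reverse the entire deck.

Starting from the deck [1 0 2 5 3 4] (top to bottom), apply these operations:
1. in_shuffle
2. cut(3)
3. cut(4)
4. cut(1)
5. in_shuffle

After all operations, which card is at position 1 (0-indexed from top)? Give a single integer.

After op 1 (in_shuffle): [5 1 3 0 4 2]
After op 2 (cut(3)): [0 4 2 5 1 3]
After op 3 (cut(4)): [1 3 0 4 2 5]
After op 4 (cut(1)): [3 0 4 2 5 1]
After op 5 (in_shuffle): [2 3 5 0 1 4]
Position 1: card 3.

Answer: 3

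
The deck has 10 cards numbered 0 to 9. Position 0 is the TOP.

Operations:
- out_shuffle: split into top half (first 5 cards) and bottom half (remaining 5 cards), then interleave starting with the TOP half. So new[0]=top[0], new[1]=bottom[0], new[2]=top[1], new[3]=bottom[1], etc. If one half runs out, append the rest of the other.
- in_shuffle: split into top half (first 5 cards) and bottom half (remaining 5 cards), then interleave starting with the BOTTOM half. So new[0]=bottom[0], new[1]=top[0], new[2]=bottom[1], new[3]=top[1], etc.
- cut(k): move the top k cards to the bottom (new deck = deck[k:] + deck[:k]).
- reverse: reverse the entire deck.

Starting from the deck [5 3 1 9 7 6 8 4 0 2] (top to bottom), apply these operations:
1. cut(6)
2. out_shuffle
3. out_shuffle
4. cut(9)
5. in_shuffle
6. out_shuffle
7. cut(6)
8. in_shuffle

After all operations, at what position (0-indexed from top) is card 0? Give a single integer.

Answer: 3

Derivation:
After op 1 (cut(6)): [8 4 0 2 5 3 1 9 7 6]
After op 2 (out_shuffle): [8 3 4 1 0 9 2 7 5 6]
After op 3 (out_shuffle): [8 9 3 2 4 7 1 5 0 6]
After op 4 (cut(9)): [6 8 9 3 2 4 7 1 5 0]
After op 5 (in_shuffle): [4 6 7 8 1 9 5 3 0 2]
After op 6 (out_shuffle): [4 9 6 5 7 3 8 0 1 2]
After op 7 (cut(6)): [8 0 1 2 4 9 6 5 7 3]
After op 8 (in_shuffle): [9 8 6 0 5 1 7 2 3 4]
Card 0 is at position 3.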